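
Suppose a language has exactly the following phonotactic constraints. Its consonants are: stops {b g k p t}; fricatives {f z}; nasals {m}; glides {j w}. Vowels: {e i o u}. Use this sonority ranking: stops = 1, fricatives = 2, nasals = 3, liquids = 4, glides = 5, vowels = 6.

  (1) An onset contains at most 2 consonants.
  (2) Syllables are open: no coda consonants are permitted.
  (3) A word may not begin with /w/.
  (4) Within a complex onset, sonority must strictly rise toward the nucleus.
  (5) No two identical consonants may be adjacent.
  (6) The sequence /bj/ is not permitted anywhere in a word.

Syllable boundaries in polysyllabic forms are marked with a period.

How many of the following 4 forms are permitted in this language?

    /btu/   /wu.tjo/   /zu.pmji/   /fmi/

/btu/ — violates constraint 4: syllable 1 onset /bt/: /b/ (stop, 1) → /t/ (stop, 1) does not rise → not permitted
/wu.tjo/ — violates constraint 3: word begins with /w/ → not permitted
/zu.pmji/ — violates constraint 1: syllable 2 onset /pmj/ has 3 consonants (> 2) → not permitted
/fmi/ — σ1 onset /fm/ (2→3 rises), coda /∅/ ok → permitted
Permitted: /fmi/ → 1.

1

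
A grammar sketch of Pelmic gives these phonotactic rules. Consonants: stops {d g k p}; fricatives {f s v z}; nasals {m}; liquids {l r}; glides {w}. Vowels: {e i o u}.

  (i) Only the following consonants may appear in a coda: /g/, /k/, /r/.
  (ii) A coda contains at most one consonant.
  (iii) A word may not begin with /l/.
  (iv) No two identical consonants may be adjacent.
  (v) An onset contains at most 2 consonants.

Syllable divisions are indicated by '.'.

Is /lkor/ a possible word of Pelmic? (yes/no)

/lkor/ — violates constraint (iii): word begins with /l/ → illicit

no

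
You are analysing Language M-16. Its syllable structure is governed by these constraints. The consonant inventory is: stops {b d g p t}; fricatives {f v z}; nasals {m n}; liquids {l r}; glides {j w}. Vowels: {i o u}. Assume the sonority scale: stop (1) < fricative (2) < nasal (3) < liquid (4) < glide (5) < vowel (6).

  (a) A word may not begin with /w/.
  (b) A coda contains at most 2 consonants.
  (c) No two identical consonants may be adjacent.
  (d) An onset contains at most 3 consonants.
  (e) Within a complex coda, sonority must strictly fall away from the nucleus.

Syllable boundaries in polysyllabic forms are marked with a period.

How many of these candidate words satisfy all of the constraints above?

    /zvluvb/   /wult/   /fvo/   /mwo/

3

/zvluvb/ — σ1 onset /zvl/ (3C), coda /vb/ (2→1 falls) ok → licit
/wult/ — violates constraint (a): word begins with /w/ → illicit
/fvo/ — σ1 onset /fv/ (2C), coda /∅/ ok → licit
/mwo/ — σ1 onset /mw/ (2C), coda /∅/ ok → licit
Licit: /zvluvb/, /fvo/, /mwo/ → 3.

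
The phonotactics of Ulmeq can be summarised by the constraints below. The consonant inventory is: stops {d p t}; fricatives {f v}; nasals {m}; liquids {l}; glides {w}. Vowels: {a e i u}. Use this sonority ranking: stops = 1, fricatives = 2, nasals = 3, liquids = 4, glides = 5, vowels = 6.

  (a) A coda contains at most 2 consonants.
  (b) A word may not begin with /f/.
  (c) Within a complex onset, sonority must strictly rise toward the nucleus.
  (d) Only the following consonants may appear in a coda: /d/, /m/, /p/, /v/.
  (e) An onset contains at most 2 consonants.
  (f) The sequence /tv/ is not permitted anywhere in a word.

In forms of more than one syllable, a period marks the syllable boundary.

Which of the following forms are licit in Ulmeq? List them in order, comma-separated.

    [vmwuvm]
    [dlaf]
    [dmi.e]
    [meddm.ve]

[vmwuvm] — violates constraint (e): syllable 1 onset /vmw/ has 3 consonants (> 2) → illicit
[dlaf] — violates constraint (d): syllable 1 coda contains /f/, which is not a licensed coda consonant → illicit
[dmi.e] — σ1 onset /dm/ (1→3 rises), coda /∅/ ok; σ2 onset /∅/, coda /∅/ ok → licit
[meddm.ve] — violates constraint (a): syllable 1 coda /ddm/ has 3 consonants (> 2) → illicit

[dmi.e]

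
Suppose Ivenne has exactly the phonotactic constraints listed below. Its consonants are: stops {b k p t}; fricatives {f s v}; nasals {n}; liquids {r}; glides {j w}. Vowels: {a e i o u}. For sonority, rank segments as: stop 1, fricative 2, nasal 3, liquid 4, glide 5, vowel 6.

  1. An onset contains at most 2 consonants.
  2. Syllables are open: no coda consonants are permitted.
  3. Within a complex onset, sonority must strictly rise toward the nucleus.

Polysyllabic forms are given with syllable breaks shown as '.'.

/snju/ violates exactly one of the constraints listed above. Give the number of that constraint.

1

/snju/: syllable 1 onset /snj/ has 3 consonants (> 2).
This is a violation of constraint 1: "An onset contains at most 2 consonants."
The remaining constraints (2, 3) are satisfied.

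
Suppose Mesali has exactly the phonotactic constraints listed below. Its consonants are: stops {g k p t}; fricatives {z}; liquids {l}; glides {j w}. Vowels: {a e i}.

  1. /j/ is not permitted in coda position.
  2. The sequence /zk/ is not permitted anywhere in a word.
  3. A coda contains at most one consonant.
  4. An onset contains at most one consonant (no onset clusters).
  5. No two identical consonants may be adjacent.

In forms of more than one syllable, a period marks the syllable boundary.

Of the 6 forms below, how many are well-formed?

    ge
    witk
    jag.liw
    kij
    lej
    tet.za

3

ge — σ1 onset /g/, coda /∅/ ok → well-formed
witk — violates constraint 3: syllable 1 coda /tk/ has 2 consonants (> 1) → ill-formed
jag.liw — σ1 onset /j/, coda /g/ ok; σ2 onset /l/, coda /w/ ok → well-formed
kij — violates constraint 1: syllable 1 coda contains /j/ → ill-formed
lej — violates constraint 1: syllable 1 coda contains /j/ → ill-formed
tet.za — σ1 onset /t/, coda /t/ ok; σ2 onset /z/, coda /∅/ ok → well-formed
Well-formed: ge, jag.liw, tet.za → 3.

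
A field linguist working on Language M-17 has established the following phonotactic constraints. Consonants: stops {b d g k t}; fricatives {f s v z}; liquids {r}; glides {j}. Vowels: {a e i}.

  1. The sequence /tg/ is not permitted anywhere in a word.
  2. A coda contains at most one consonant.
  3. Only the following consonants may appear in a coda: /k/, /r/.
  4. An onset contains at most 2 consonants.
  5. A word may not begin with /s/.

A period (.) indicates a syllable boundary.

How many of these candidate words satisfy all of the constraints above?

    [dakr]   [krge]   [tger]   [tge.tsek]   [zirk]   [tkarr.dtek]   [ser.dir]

[dakr] — violates constraint 2: syllable 1 coda /kr/ has 2 consonants (> 1) → not permitted
[krge] — violates constraint 4: syllable 1 onset /krg/ has 3 consonants (> 2) → not permitted
[tger] — violates constraint 1: contains banned sequence /tg/ → not permitted
[tge.tsek] — violates constraint 1: contains banned sequence /tg/ → not permitted
[zirk] — violates constraint 2: syllable 1 coda /rk/ has 2 consonants (> 1) → not permitted
[tkarr.dtek] — violates constraint 2: syllable 1 coda /rr/ has 2 consonants (> 1) → not permitted
[ser.dir] — violates constraint 5: word begins with /s/ → not permitted
No form is permitted → 0.

0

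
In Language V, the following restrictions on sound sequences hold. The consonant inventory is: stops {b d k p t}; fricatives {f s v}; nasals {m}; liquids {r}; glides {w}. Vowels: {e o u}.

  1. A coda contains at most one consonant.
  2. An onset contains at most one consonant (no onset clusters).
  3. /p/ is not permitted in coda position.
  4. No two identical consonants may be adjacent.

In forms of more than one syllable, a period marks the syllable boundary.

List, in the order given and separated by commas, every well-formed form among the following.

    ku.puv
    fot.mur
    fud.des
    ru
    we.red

ku.puv, fot.mur, ru, we.red

ku.puv — σ1 onset /k/, coda /∅/ ok; σ2 onset /p/, coda /v/ ok → well-formed
fot.mur — σ1 onset /f/, coda /t/ ok; σ2 onset /m/, coda /r/ ok → well-formed
fud.des — violates constraint 4: adjacent identical consonants /dd/ → ill-formed
ru — σ1 onset /r/, coda /∅/ ok → well-formed
we.red — σ1 onset /w/, coda /∅/ ok; σ2 onset /r/, coda /d/ ok → well-formed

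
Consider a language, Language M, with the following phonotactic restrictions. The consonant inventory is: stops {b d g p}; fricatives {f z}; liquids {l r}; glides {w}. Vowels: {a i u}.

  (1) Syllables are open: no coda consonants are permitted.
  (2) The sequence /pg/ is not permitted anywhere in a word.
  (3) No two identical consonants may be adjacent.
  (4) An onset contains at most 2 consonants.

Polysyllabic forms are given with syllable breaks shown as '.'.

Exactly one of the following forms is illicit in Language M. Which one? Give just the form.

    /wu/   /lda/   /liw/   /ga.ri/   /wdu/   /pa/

/wu/ — σ1 onset /w/, coda /∅/ ok → licit
/lda/ — σ1 onset /ld/ (2C), coda /∅/ ok → licit
/liw/ — violates constraint 1: syllable 1 coda /w/ has 1 consonant (> 0) → illicit
/ga.ri/ — σ1 onset /g/, coda /∅/ ok; σ2 onset /r/, coda /∅/ ok → licit
/wdu/ — σ1 onset /wd/ (2C), coda /∅/ ok → licit
/pa/ — σ1 onset /p/, coda /∅/ ok → licit

/liw/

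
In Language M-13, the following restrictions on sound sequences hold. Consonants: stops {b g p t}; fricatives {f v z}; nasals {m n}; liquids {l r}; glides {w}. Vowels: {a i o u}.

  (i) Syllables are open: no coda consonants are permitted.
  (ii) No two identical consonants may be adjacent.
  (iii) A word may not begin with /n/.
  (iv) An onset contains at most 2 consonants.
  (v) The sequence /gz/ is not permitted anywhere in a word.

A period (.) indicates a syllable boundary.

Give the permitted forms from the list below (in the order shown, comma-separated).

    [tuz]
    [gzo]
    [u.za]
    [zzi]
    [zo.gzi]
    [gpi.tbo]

[tuz] — violates constraint (i): syllable 1 coda /z/ has 1 consonant (> 0) → not permitted
[gzo] — violates constraint (v): contains banned sequence /gz/ → not permitted
[u.za] — σ1 onset /∅/, coda /∅/ ok; σ2 onset /z/, coda /∅/ ok → permitted
[zzi] — violates constraint (ii): adjacent identical consonants /zz/ → not permitted
[zo.gzi] — violates constraint (v): contains banned sequence /gz/ → not permitted
[gpi.tbo] — σ1 onset /gp/ (2C), coda /∅/ ok; σ2 onset /tb/ (2C), coda /∅/ ok → permitted

[u.za], [gpi.tbo]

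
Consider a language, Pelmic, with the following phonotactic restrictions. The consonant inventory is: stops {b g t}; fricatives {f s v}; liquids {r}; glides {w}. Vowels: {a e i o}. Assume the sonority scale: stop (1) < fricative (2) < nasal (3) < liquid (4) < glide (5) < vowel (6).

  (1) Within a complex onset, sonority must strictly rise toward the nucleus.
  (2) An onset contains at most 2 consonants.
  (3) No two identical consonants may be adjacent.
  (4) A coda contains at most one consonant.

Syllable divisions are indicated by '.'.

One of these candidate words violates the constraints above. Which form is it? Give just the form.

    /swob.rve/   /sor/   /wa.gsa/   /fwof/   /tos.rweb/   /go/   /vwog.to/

/swob.rve/ — violates constraint 1: syllable 2 onset /rv/: /r/ (liquid, 4) → /v/ (fricative, 2) does not rise → phonotactically illegal
/sor/ — σ1 onset /s/, coda /r/ ok → phonotactically legal
/wa.gsa/ — σ1 onset /w/, coda /∅/ ok; σ2 onset /gs/ (1→2 rises), coda /∅/ ok → phonotactically legal
/fwof/ — σ1 onset /fw/ (2→5 rises), coda /f/ ok → phonotactically legal
/tos.rweb/ — σ1 onset /t/, coda /s/ ok; σ2 onset /rw/ (4→5 rises), coda /b/ ok → phonotactically legal
/go/ — σ1 onset /g/, coda /∅/ ok → phonotactically legal
/vwog.to/ — σ1 onset /vw/ (2→5 rises), coda /g/ ok; σ2 onset /t/, coda /∅/ ok → phonotactically legal

/swob.rve/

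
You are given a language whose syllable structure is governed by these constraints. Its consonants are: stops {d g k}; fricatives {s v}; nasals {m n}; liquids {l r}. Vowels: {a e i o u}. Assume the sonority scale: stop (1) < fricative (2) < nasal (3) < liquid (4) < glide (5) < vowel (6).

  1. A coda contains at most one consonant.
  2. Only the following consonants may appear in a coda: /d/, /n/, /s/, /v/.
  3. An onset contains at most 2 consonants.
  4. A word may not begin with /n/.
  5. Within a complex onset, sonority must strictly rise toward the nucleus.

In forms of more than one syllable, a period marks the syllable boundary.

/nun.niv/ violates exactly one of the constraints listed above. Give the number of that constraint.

4

/nun.niv/: word begins with /n/.
This is a violation of constraint 4: "A word may not begin with /n/."
The remaining constraints (1, 2, 3, 5) are satisfied.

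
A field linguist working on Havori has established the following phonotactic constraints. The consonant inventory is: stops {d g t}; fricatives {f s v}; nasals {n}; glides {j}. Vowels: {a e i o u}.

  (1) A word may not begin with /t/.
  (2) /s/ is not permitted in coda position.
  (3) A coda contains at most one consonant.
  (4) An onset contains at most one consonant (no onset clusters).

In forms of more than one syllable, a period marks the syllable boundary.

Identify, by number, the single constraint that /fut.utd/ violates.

3

/fut.utd/: syllable 2 coda /td/ has 2 consonants (> 1).
This is a violation of constraint 3: "A coda contains at most one consonant."
The remaining constraints (1, 2, 4) are satisfied.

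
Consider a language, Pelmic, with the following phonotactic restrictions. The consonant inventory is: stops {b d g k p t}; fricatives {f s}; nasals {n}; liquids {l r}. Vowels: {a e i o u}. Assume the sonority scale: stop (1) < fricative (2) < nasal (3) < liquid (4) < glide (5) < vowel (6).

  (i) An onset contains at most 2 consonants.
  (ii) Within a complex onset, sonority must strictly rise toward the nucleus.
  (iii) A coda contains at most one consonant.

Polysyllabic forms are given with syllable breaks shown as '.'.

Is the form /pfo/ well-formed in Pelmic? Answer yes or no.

yes

/pfo/ — σ1 onset /pf/ (1→2 rises), coda /∅/ ok → well-formed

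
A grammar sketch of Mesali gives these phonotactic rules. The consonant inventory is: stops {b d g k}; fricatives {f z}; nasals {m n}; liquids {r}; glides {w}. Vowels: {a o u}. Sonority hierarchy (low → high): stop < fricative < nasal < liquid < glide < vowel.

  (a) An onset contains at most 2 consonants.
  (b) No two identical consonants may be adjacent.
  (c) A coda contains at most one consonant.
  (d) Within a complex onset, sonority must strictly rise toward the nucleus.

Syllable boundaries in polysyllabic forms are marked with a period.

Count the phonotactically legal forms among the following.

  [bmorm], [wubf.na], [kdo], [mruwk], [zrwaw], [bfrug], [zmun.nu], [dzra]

0

[bmorm] — violates constraint (c): syllable 1 coda /rm/ has 2 consonants (> 1) → phonotactically illegal
[wubf.na] — violates constraint (c): syllable 1 coda /bf/ has 2 consonants (> 1) → phonotactically illegal
[kdo] — violates constraint (d): syllable 1 onset /kd/: /k/ (stop, 1) → /d/ (stop, 1) does not rise → phonotactically illegal
[mruwk] — violates constraint (c): syllable 1 coda /wk/ has 2 consonants (> 1) → phonotactically illegal
[zrwaw] — violates constraint (a): syllable 1 onset /zrw/ has 3 consonants (> 2) → phonotactically illegal
[bfrug] — violates constraint (a): syllable 1 onset /bfr/ has 3 consonants (> 2) → phonotactically illegal
[zmun.nu] — violates constraint (b): adjacent identical consonants /nn/ → phonotactically illegal
[dzra] — violates constraint (a): syllable 1 onset /dzr/ has 3 consonants (> 2) → phonotactically illegal
No form is phonotactically legal → 0.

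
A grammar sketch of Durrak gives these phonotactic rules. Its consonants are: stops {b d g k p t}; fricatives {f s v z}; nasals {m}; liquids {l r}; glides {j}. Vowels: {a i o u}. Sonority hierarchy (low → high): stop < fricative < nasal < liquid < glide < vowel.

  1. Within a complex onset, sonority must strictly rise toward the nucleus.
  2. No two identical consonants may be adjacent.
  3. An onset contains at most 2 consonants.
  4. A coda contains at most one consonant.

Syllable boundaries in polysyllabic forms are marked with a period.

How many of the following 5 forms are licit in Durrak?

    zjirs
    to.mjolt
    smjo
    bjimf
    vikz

zjirs — violates constraint 4: syllable 1 coda /rs/ has 2 consonants (> 1) → illicit
to.mjolt — violates constraint 4: syllable 2 coda /lt/ has 2 consonants (> 1) → illicit
smjo — violates constraint 3: syllable 1 onset /smj/ has 3 consonants (> 2) → illicit
bjimf — violates constraint 4: syllable 1 coda /mf/ has 2 consonants (> 1) → illicit
vikz — violates constraint 4: syllable 1 coda /kz/ has 2 consonants (> 1) → illicit
No form is licit → 0.

0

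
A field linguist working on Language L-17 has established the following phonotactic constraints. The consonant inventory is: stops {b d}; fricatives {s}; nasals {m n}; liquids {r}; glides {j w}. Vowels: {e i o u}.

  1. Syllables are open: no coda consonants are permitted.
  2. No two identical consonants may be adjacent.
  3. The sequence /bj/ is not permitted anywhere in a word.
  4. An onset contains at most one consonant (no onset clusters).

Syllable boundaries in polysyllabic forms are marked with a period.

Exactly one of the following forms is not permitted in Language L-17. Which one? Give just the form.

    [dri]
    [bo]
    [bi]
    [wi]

[dri] — violates constraint 4: syllable 1 onset /dr/ has 2 consonants (> 1) → not permitted
[bo] — σ1 onset /b/, coda /∅/ ok → permitted
[bi] — σ1 onset /b/, coda /∅/ ok → permitted
[wi] — σ1 onset /w/, coda /∅/ ok → permitted

[dri]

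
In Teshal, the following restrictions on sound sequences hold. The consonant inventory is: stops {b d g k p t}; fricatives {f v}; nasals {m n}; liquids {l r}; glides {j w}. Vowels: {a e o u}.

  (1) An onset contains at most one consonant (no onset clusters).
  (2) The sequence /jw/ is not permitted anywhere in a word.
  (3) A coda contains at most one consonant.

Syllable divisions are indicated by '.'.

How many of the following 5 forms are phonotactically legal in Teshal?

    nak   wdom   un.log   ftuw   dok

nak — σ1 onset /n/, coda /k/ ok → phonotactically legal
wdom — violates constraint 1: syllable 1 onset /wd/ has 2 consonants (> 1) → phonotactically illegal
un.log — σ1 onset /∅/, coda /n/ ok; σ2 onset /l/, coda /g/ ok → phonotactically legal
ftuw — violates constraint 1: syllable 1 onset /ft/ has 2 consonants (> 1) → phonotactically illegal
dok — σ1 onset /d/, coda /k/ ok → phonotactically legal
Phonotactically legal: nak, un.log, dok → 3.

3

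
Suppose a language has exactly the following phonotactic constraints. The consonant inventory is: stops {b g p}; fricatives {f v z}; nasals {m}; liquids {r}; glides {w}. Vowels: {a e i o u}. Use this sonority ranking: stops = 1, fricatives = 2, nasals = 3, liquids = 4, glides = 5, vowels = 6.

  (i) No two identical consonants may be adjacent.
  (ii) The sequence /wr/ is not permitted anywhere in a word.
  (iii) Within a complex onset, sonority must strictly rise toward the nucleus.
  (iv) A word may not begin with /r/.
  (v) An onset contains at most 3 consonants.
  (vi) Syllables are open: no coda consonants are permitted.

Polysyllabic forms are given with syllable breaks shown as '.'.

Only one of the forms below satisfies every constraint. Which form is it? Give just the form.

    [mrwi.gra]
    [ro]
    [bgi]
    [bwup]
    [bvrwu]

[mrwi.gra] — σ1 onset /mrw/ (3→4→5 rises), coda /∅/ ok; σ2 onset /gr/ (1→4 rises), coda /∅/ ok → well-formed
[ro] — violates constraint (iv): word begins with /r/ → ill-formed
[bgi] — violates constraint (iii): syllable 1 onset /bg/: /b/ (stop, 1) → /g/ (stop, 1) does not rise → ill-formed
[bwup] — violates constraint (vi): syllable 1 coda /p/ has 1 consonant (> 0) → ill-formed
[bvrwu] — violates constraint (v): syllable 1 onset /bvrw/ has 4 consonants (> 3) → ill-formed

[mrwi.gra]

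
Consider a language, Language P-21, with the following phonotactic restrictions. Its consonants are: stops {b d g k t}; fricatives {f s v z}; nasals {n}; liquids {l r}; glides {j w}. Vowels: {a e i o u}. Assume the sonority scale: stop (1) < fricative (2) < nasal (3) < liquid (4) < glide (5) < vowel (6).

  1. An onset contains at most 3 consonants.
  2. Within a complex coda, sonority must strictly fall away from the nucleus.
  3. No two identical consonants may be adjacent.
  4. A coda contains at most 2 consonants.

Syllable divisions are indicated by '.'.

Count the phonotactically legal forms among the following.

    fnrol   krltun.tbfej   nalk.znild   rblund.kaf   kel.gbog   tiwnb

4

fnrol — σ1 onset /fnr/ (3C), coda /l/ ok → phonotactically legal
krltun.tbfej — violates constraint 1: syllable 1 onset /krlt/ has 4 consonants (> 3) → phonotactically illegal
nalk.znild — σ1 onset /n/, coda /lk/ (4→1 falls) ok; σ2 onset /zn/ (2C), coda /ld/ (4→1 falls) ok → phonotactically legal
rblund.kaf — σ1 onset /rbl/ (3C), coda /nd/ (3→1 falls) ok; σ2 onset /k/, coda /f/ ok → phonotactically legal
kel.gbog — σ1 onset /k/, coda /l/ ok; σ2 onset /gb/ (2C), coda /g/ ok → phonotactically legal
tiwnb — violates constraint 4: syllable 1 coda /wnb/ has 3 consonants (> 2) → phonotactically illegal
Phonotactically legal: fnrol, nalk.znild, rblund.kaf, kel.gbog → 4.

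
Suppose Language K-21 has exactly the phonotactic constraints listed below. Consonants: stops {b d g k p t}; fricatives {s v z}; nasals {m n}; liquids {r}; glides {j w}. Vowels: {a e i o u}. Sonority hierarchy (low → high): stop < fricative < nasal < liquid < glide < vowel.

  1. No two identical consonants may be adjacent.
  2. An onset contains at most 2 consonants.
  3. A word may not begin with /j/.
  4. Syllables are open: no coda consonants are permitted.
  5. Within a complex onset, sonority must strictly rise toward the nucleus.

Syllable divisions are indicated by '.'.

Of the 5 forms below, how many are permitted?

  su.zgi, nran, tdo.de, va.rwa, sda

1

su.zgi — violates constraint 5: syllable 2 onset /zg/: /z/ (fricative, 2) → /g/ (stop, 1) does not rise → not permitted
nran — violates constraint 4: syllable 1 coda /n/ has 1 consonant (> 0) → not permitted
tdo.de — violates constraint 5: syllable 1 onset /td/: /t/ (stop, 1) → /d/ (stop, 1) does not rise → not permitted
va.rwa — σ1 onset /v/, coda /∅/ ok; σ2 onset /rw/ (4→5 rises), coda /∅/ ok → permitted
sda — violates constraint 5: syllable 1 onset /sd/: /s/ (fricative, 2) → /d/ (stop, 1) does not rise → not permitted
Permitted: va.rwa → 1.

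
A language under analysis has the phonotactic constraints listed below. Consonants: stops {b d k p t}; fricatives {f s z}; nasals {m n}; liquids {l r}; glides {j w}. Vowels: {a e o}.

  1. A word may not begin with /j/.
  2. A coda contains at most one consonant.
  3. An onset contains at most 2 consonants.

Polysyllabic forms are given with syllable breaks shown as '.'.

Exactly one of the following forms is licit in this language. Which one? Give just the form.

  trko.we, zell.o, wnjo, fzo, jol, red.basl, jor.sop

trko.we — violates constraint 3: syllable 1 onset /trk/ has 3 consonants (> 2) → illicit
zell.o — violates constraint 2: syllable 1 coda /ll/ has 2 consonants (> 1) → illicit
wnjo — violates constraint 3: syllable 1 onset /wnj/ has 3 consonants (> 2) → illicit
fzo — σ1 onset /fz/ (2C), coda /∅/ ok → licit
jol — violates constraint 1: word begins with /j/ → illicit
red.basl — violates constraint 2: syllable 2 coda /sl/ has 2 consonants (> 1) → illicit
jor.sop — violates constraint 1: word begins with /j/ → illicit

fzo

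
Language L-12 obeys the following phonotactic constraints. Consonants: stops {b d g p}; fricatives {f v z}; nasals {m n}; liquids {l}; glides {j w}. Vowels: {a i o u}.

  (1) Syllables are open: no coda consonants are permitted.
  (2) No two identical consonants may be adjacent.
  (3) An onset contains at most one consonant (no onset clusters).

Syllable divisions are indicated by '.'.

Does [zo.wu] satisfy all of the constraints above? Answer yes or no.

yes

[zo.wu] — σ1 onset /z/, coda /∅/ ok; σ2 onset /w/, coda /∅/ ok → permitted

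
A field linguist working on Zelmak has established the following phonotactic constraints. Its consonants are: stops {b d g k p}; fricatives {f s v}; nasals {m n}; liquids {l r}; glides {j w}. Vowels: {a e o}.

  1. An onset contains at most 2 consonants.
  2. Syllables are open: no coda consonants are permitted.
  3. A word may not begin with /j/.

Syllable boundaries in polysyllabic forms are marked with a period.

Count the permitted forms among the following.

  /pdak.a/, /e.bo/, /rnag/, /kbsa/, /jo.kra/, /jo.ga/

1

/pdak.a/ — violates constraint 2: syllable 1 coda /k/ has 1 consonant (> 0) → not permitted
/e.bo/ — σ1 onset /∅/, coda /∅/ ok; σ2 onset /b/, coda /∅/ ok → permitted
/rnag/ — violates constraint 2: syllable 1 coda /g/ has 1 consonant (> 0) → not permitted
/kbsa/ — violates constraint 1: syllable 1 onset /kbs/ has 3 consonants (> 2) → not permitted
/jo.kra/ — violates constraint 3: word begins with /j/ → not permitted
/jo.ga/ — violates constraint 3: word begins with /j/ → not permitted
Permitted: /e.bo/ → 1.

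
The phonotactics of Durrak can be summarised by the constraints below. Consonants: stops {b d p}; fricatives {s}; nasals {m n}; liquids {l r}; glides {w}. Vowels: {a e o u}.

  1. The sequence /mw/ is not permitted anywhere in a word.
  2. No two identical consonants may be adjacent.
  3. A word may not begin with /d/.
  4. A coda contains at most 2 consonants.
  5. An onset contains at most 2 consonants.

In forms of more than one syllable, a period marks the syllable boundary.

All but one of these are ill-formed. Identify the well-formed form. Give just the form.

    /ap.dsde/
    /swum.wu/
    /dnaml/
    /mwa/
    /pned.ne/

/ap.dsde/ — violates constraint 5: syllable 2 onset /dsd/ has 3 consonants (> 2) → ill-formed
/swum.wu/ — violates constraint 1: contains banned sequence /mw/ → ill-formed
/dnaml/ — violates constraint 3: word begins with /d/ → ill-formed
/mwa/ — violates constraint 1: contains banned sequence /mw/ → ill-formed
/pned.ne/ — σ1 onset /pn/ (2C), coda /d/ ok; σ2 onset /n/, coda /∅/ ok → well-formed

/pned.ne/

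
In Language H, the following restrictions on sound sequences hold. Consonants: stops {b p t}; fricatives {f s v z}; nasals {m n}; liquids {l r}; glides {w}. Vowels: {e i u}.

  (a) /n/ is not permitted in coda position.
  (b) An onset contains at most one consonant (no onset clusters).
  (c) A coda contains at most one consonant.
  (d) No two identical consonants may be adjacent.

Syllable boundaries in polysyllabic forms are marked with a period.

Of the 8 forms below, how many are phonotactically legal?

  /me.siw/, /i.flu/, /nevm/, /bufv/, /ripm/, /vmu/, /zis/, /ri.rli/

2

/me.siw/ — σ1 onset /m/, coda /∅/ ok; σ2 onset /s/, coda /w/ ok → phonotactically legal
/i.flu/ — violates constraint (b): syllable 2 onset /fl/ has 2 consonants (> 1) → phonotactically illegal
/nevm/ — violates constraint (c): syllable 1 coda /vm/ has 2 consonants (> 1) → phonotactically illegal
/bufv/ — violates constraint (c): syllable 1 coda /fv/ has 2 consonants (> 1) → phonotactically illegal
/ripm/ — violates constraint (c): syllable 1 coda /pm/ has 2 consonants (> 1) → phonotactically illegal
/vmu/ — violates constraint (b): syllable 1 onset /vm/ has 2 consonants (> 1) → phonotactically illegal
/zis/ — σ1 onset /z/, coda /s/ ok → phonotactically legal
/ri.rli/ — violates constraint (b): syllable 2 onset /rl/ has 2 consonants (> 1) → phonotactically illegal
Phonotactically legal: /me.siw/, /zis/ → 2.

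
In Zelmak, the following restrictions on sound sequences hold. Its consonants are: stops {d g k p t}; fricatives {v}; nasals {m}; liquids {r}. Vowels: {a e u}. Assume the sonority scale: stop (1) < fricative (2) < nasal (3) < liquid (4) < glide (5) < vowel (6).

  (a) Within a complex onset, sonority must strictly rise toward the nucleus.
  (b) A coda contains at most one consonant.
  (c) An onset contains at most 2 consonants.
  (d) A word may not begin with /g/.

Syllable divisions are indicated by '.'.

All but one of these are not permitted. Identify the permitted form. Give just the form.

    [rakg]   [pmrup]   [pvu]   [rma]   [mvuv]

[pvu]

[rakg] — violates constraint (b): syllable 1 coda /kg/ has 2 consonants (> 1) → not permitted
[pmrup] — violates constraint (c): syllable 1 onset /pmr/ has 3 consonants (> 2) → not permitted
[pvu] — σ1 onset /pv/ (1→2 rises), coda /∅/ ok → permitted
[rma] — violates constraint (a): syllable 1 onset /rm/: /r/ (liquid, 4) → /m/ (nasal, 3) does not rise → not permitted
[mvuv] — violates constraint (a): syllable 1 onset /mv/: /m/ (nasal, 3) → /v/ (fricative, 2) does not rise → not permitted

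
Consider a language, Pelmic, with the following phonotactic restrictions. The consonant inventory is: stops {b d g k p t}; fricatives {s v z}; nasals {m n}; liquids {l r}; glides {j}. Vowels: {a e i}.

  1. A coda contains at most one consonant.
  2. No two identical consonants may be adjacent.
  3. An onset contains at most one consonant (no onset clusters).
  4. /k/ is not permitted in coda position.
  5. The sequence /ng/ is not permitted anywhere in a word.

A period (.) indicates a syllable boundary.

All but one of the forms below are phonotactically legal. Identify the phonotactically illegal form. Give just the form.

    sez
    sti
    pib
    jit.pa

sez — σ1 onset /s/, coda /z/ ok → phonotactically legal
sti — violates constraint 3: syllable 1 onset /st/ has 2 consonants (> 1) → phonotactically illegal
pib — σ1 onset /p/, coda /b/ ok → phonotactically legal
jit.pa — σ1 onset /j/, coda /t/ ok; σ2 onset /p/, coda /∅/ ok → phonotactically legal

sti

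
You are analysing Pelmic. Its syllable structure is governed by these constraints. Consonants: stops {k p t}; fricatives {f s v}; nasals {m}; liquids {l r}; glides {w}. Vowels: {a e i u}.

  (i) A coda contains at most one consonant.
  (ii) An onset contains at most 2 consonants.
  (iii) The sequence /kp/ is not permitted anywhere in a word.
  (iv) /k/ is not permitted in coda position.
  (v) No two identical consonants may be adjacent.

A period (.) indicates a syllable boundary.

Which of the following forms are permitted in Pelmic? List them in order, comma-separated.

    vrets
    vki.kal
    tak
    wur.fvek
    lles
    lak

vki.kal

vrets — violates constraint (i): syllable 1 coda /ts/ has 2 consonants (> 1) → not permitted
vki.kal — σ1 onset /vk/ (2C), coda /∅/ ok; σ2 onset /k/, coda /l/ ok → permitted
tak — violates constraint (iv): syllable 1 coda contains /k/ → not permitted
wur.fvek — violates constraint (iv): syllable 2 coda contains /k/ → not permitted
lles — violates constraint (v): adjacent identical consonants /ll/ → not permitted
lak — violates constraint (iv): syllable 1 coda contains /k/ → not permitted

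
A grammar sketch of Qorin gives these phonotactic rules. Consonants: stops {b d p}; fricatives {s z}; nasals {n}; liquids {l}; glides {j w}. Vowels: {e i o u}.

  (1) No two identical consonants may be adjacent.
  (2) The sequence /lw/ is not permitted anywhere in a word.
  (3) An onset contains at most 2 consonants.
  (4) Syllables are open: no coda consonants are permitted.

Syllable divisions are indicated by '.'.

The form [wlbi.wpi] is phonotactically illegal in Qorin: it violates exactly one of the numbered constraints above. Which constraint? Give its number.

3

[wlbi.wpi]: syllable 1 onset /wlb/ has 3 consonants (> 2).
This is a violation of constraint 3: "An onset contains at most 2 consonants."
The remaining constraints (1, 2, 4) are satisfied.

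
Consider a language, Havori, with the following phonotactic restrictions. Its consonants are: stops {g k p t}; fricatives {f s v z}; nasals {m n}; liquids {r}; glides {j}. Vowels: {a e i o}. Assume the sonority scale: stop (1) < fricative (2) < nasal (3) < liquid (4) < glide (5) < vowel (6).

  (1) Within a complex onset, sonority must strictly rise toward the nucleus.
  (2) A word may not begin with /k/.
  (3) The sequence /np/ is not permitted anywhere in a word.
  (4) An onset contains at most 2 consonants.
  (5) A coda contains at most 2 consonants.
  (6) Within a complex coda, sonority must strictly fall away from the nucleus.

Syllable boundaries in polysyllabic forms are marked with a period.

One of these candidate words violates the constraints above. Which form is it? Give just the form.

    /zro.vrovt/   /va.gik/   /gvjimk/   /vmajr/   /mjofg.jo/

/gvjimk/

/zro.vrovt/ — σ1 onset /zr/ (2→4 rises), coda /∅/ ok; σ2 onset /vr/ (2→4 rises), coda /vt/ (2→1 falls) ok → permitted
/va.gik/ — σ1 onset /v/, coda /∅/ ok; σ2 onset /g/, coda /k/ ok → permitted
/gvjimk/ — violates constraint 4: syllable 1 onset /gvj/ has 3 consonants (> 2) → not permitted
/vmajr/ — σ1 onset /vm/ (2→3 rises), coda /jr/ (5→4 falls) ok → permitted
/mjofg.jo/ — σ1 onset /mj/ (3→5 rises), coda /fg/ (2→1 falls) ok; σ2 onset /j/, coda /∅/ ok → permitted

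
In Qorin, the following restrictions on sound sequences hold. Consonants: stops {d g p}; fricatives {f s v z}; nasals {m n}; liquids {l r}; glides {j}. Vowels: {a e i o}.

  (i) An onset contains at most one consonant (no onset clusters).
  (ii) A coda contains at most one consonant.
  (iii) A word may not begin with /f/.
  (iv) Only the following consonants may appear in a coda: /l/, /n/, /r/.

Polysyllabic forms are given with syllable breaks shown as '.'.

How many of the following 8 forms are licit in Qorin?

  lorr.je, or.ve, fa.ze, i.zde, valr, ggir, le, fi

lorr.je — violates constraint (ii): syllable 1 coda /rr/ has 2 consonants (> 1) → illicit
or.ve — σ1 onset /∅/, coda /r/ ok; σ2 onset /v/, coda /∅/ ok → licit
fa.ze — violates constraint (iii): word begins with /f/ → illicit
i.zde — violates constraint (i): syllable 2 onset /zd/ has 2 consonants (> 1) → illicit
valr — violates constraint (ii): syllable 1 coda /lr/ has 2 consonants (> 1) → illicit
ggir — violates constraint (i): syllable 1 onset /gg/ has 2 consonants (> 1) → illicit
le — σ1 onset /l/, coda /∅/ ok → licit
fi — violates constraint (iii): word begins with /f/ → illicit
Licit: or.ve, le → 2.

2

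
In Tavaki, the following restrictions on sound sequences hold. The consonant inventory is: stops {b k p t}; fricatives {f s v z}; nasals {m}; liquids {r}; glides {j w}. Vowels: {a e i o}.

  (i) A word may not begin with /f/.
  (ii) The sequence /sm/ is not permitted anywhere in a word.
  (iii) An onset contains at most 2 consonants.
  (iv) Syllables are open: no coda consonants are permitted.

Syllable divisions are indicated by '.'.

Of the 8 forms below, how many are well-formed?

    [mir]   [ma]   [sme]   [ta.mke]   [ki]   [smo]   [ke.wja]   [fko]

4

[mir] — violates constraint (iv): syllable 1 coda /r/ has 1 consonant (> 0) → ill-formed
[ma] — σ1 onset /m/, coda /∅/ ok → well-formed
[sme] — violates constraint (ii): contains banned sequence /sm/ → ill-formed
[ta.mke] — σ1 onset /t/, coda /∅/ ok; σ2 onset /mk/ (2C), coda /∅/ ok → well-formed
[ki] — σ1 onset /k/, coda /∅/ ok → well-formed
[smo] — violates constraint (ii): contains banned sequence /sm/ → ill-formed
[ke.wja] — σ1 onset /k/, coda /∅/ ok; σ2 onset /wj/ (2C), coda /∅/ ok → well-formed
[fko] — violates constraint (i): word begins with /f/ → ill-formed
Well-formed: [ma], [ta.mke], [ki], [ke.wja] → 4.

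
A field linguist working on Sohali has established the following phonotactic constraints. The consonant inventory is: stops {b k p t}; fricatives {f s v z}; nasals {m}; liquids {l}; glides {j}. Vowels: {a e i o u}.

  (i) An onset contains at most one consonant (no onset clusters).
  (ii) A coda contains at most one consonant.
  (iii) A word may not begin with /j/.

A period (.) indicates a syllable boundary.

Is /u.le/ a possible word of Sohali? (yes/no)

/u.le/ — σ1 onset /∅/, coda /∅/ ok; σ2 onset /l/, coda /∅/ ok → licit

yes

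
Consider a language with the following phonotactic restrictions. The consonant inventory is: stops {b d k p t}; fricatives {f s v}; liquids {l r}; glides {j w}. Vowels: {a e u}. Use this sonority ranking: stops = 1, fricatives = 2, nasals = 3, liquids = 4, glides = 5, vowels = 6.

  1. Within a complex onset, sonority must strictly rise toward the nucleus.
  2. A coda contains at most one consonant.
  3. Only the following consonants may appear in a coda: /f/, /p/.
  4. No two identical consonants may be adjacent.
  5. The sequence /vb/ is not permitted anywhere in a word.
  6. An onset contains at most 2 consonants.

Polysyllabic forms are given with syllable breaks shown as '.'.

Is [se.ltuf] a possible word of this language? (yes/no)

no

[se.ltuf] — violates constraint 1: syllable 2 onset /lt/: /l/ (liquid, 4) → /t/ (stop, 1) does not rise → ill-formed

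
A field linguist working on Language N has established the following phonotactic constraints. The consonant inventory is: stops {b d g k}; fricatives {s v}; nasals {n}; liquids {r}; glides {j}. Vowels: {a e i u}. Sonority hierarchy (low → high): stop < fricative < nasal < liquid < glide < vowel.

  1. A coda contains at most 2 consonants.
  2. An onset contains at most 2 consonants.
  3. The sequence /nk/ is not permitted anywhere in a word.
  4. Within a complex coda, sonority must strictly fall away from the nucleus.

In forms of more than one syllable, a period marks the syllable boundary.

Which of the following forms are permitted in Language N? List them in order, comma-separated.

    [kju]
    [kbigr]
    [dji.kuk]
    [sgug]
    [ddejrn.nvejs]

[kju] — σ1 onset /kj/ (2C), coda /∅/ ok → permitted
[kbigr] — violates constraint 4: syllable 1 coda /gr/: /g/ (stop, 1) → /r/ (liquid, 4) does not fall → not permitted
[dji.kuk] — σ1 onset /dj/ (2C), coda /∅/ ok; σ2 onset /k/, coda /k/ ok → permitted
[sgug] — σ1 onset /sg/ (2C), coda /g/ ok → permitted
[ddejrn.nvejs] — violates constraint 1: syllable 1 coda /jrn/ has 3 consonants (> 2) → not permitted

[kju], [dji.kuk], [sgug]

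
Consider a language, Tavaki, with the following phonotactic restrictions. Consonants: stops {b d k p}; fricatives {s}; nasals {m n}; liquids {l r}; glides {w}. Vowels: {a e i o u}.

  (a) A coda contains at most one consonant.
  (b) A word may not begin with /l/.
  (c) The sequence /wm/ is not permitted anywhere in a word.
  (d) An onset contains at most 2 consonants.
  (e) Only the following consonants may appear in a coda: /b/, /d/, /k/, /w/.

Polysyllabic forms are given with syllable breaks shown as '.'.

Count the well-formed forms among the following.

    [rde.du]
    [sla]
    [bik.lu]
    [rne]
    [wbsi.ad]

[rde.du] — σ1 onset /rd/ (2C), coda /∅/ ok; σ2 onset /d/, coda /∅/ ok → well-formed
[sla] — σ1 onset /sl/ (2C), coda /∅/ ok → well-formed
[bik.lu] — σ1 onset /b/, coda /k/ ok; σ2 onset /l/, coda /∅/ ok → well-formed
[rne] — σ1 onset /rn/ (2C), coda /∅/ ok → well-formed
[wbsi.ad] — violates constraint (d): syllable 1 onset /wbs/ has 3 consonants (> 2) → ill-formed
Well-formed: [rde.du], [sla], [bik.lu], [rne] → 4.

4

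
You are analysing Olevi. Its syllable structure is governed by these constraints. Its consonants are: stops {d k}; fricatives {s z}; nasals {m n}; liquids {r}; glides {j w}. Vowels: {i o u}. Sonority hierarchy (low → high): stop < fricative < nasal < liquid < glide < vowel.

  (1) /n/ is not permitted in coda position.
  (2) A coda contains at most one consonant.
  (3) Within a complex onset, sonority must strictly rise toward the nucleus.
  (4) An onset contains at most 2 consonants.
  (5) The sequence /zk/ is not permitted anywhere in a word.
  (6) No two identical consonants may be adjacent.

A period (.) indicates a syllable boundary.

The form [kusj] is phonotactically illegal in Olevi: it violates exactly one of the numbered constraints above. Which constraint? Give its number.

2

[kusj]: syllable 1 coda /sj/ has 2 consonants (> 1).
This is a violation of constraint 2: "A coda contains at most one consonant."
The remaining constraints (1, 3, 4, 5, 6) are satisfied.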